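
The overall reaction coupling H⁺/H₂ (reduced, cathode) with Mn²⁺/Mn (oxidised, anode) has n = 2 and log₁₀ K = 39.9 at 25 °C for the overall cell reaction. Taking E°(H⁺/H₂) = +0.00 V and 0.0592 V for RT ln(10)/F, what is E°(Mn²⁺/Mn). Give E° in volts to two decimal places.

E°cell = (0.0592/n)·log K = (0.0592/2)(39.9) = +1.181 V.
Since H⁺/H₂ is the cathode and Mn²⁺/Mn the anode, E°cell = E°(H⁺/H₂) − E°(Mn²⁺/Mn).
So E°(Mn²⁺/Mn) = E°(H⁺/H₂) − E°cell = (+0.00) − (+1.181) = -1.18 V.

-1.18 V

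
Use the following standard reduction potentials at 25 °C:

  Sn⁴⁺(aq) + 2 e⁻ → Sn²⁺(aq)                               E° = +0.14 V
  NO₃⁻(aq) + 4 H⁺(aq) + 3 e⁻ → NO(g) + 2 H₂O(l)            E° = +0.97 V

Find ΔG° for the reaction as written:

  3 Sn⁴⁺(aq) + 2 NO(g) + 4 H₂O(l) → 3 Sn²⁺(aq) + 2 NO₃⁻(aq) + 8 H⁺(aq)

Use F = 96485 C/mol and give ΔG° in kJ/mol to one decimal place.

+480.5 kJ/mol

As written, Sn⁴⁺/Sn²⁺ is reduced (cathode) and NO₃⁻/NO is oxidised (anode), so E°cell = (+0.14) − (+0.97) = -0.83 V.
Balancing electrons gives n = 6.
ΔG° = −nFE° = −(6)(96485)(-0.83) = 480,495 J = +480.5 kJ/mol.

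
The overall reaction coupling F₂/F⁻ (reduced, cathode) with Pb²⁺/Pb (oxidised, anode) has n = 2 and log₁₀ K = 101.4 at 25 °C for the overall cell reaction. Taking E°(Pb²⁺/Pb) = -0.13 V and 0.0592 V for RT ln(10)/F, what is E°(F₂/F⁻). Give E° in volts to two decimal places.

+2.87 V

E°cell = (0.0592/n)·log K = (0.0592/2)(101.4) = +3.001 V.
Since F₂/F⁻ is the cathode and Pb²⁺/Pb the anode, E°cell = E°(F₂/F⁻) − E°(Pb²⁺/Pb).
So E°(F₂/F⁻) = E°cell + E°(Pb²⁺/Pb) = +3.001 + (-0.13) = +2.87 V.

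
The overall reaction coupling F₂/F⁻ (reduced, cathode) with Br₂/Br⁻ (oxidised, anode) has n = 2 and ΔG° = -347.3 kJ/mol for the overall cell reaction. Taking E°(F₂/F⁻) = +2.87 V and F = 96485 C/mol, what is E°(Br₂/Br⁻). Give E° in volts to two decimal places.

E°cell = −ΔG°/(nF) = −(-347.3×10³)/((2)(96485)) = +1.800 V.
Since F₂/F⁻ is the cathode and Br₂/Br⁻ the anode, E°cell = E°(F₂/F⁻) − E°(Br₂/Br⁻).
So E°(Br₂/Br⁻) = E°(F₂/F⁻) − E°cell = (+2.87) − (+1.800) = +1.07 V.

+1.07 V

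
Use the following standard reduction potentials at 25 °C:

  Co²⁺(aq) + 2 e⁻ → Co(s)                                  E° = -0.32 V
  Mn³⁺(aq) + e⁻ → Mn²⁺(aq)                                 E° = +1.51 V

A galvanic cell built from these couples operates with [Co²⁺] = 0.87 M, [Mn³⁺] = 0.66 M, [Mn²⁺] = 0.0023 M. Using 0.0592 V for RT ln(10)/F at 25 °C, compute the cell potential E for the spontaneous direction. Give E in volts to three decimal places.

Mn³⁺/Mn²⁺ is the cathode (higher E°), Co²⁺/Co the anode: E°cell = +1.51 − (-0.32) = +1.83 V, n = 2.
Overall: 2 Mn³⁺(aq) + Co(s) → 2 Mn²⁺(aq) + Co²⁺(aq)
Q = [Mn²⁺]^2·[Co²⁺] / ([Mn³⁺]^2); log Q = -4.976.
E = E° − (0.0592/n) log Q = +1.83 − (0.0592/2)(-4.976) = +1.977 V.

+1.977 V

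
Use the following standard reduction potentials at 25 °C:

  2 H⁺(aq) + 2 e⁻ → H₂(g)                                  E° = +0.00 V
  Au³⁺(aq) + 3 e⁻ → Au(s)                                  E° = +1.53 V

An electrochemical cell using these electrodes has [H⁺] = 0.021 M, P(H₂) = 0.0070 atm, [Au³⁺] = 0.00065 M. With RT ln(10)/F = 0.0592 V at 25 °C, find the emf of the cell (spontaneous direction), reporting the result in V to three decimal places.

+1.503 V

Au³⁺/Au is the cathode (higher E°), H⁺/H₂ the anode: E°cell = +1.53 − (+0.00) = +1.53 V, n = 6.
Overall: 2 Au³⁺(aq) + 3 H₂(g) → 2 Au(s) + 6 H⁺(aq)
Q = [H⁺]^6 / ([Au³⁺]^2·P(H₂)^3); log Q = 2.772.
E = E° − (0.0592/n) log Q = +1.53 − (0.0592/6)(2.772) = +1.503 V.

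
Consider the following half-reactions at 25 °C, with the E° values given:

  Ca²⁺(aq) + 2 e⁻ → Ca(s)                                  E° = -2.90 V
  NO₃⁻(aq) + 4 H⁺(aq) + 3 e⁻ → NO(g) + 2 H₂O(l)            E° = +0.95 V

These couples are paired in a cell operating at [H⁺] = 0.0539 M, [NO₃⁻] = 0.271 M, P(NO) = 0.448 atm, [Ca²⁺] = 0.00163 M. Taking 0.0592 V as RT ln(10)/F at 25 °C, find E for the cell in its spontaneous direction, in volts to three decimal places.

NO₃⁻/NO is the cathode (higher E°), Ca²⁺/Ca the anode: E°cell = +0.95 − (-2.90) = +3.85 V, n = 6.
Overall: 2 NO₃⁻(aq) + 8 H⁺(aq) + 3 Ca(s) → 2 NO(g) + 4 H₂O(l) + 3 Ca²⁺(aq)
Q = P(NO)^2·[Ca²⁺]^3 / ([NO₃⁻]^2·[H⁺]^8); log Q = 2.220.
E = E° − (0.0592/n) log Q = +3.85 − (0.0592/6)(2.220) = +3.828 V.

+3.828 V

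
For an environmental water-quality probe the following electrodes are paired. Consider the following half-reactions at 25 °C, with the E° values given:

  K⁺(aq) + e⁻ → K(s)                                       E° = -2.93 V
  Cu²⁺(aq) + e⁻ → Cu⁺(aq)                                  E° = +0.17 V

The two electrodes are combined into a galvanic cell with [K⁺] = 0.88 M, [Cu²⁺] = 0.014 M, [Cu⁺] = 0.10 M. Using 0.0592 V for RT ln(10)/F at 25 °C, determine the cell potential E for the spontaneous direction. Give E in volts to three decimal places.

+3.053 V

Cu²⁺/Cu⁺ is the cathode (higher E°), K⁺/K the anode: E°cell = +0.17 − (-2.93) = +3.10 V, n = 1.
Overall: Cu²⁺(aq) + K(s) → Cu⁺(aq) + K⁺(aq)
Q = [Cu⁺]·[K⁺] / ([Cu²⁺]); log Q = 0.798.
E = E° − (0.0592/n) log Q = +3.10 − (0.0592/1)(0.798) = +3.053 V.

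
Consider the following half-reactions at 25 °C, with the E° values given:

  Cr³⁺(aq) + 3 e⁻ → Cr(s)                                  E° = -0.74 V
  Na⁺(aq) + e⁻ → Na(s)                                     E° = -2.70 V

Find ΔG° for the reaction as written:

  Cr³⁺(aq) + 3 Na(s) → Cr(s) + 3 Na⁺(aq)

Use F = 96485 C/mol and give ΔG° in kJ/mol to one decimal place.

As written, Cr³⁺/Cr is reduced (cathode) and Na⁺/Na is oxidised (anode), so E°cell = (-0.74) − (-2.70) = +1.96 V.
Balancing electrons gives n = 3.
ΔG° = −nFE° = −(3)(96485)(+1.96) = -567,332 J = -567.3 kJ/mol.

-567.3 kJ/mol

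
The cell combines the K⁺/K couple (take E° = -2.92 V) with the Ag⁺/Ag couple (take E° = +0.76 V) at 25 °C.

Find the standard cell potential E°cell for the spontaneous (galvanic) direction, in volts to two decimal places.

The Ag⁺/Ag couple has the higher reduction potential, so it is the cathode; K⁺/K is oxidised at the anode.
E°cell = E°(cathode) − E°(anode) = (+0.76) − (-2.92) = +3.68 V.
Since E°cell > 0, the reaction is spontaneous under standard conditions.

+3.68 V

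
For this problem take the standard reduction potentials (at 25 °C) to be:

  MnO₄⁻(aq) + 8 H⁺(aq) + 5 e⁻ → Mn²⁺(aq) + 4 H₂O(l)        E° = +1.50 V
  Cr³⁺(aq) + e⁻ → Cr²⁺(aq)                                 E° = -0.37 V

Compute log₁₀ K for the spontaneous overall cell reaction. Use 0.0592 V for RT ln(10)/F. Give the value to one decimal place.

157.9

Cathode: MnO₄⁻/Mn²⁺; anode: Cr³⁺/Cr²⁺. E°cell = +1.87 V, n = 5.
log K = nE°cell / 0.0592 = (5)(+1.87) / 0.0592 = 157.9.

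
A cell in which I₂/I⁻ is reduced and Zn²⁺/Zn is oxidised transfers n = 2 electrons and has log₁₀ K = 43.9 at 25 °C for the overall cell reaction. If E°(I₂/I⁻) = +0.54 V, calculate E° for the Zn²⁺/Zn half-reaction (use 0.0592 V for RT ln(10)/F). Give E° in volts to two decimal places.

-0.76 V

E°cell = (0.0592/n)·log K = (0.0592/2)(43.9) = +1.299 V.
Since I₂/I⁻ is the cathode and Zn²⁺/Zn the anode, E°cell = E°(I₂/I⁻) − E°(Zn²⁺/Zn).
So E°(Zn²⁺/Zn) = E°(I₂/I⁻) − E°cell = (+0.54) − (+1.299) = -0.76 V.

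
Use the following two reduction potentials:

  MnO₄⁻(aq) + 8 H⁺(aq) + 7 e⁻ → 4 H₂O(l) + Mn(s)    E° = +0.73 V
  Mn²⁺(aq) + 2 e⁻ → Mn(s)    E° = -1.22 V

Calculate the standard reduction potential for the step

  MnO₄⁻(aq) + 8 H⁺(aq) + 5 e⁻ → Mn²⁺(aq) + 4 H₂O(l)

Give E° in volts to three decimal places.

+1.510 V

Sequential free energies add, so n₃E°₃ = n₁E°₁ + n₂E°₂.
With n₃ = 7, and the known step contributing 2×(-1.22) V, the unknown satisfies 5·E° = 7×(+0.73) − 2×(-1.22) = +7.550.
E° = +7.550 / 5 = +1.510 V.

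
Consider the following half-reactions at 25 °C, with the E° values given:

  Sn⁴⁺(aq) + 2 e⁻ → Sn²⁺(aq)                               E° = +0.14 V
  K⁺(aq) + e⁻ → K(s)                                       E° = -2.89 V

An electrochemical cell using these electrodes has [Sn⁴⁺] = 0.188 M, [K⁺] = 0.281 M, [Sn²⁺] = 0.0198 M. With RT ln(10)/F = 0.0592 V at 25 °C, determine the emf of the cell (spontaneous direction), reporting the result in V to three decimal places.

Sn⁴⁺/Sn²⁺ is the cathode (higher E°), K⁺/K the anode: E°cell = +0.14 − (-2.89) = +3.03 V, n = 2.
Overall: Sn⁴⁺(aq) + 2 K(s) → Sn²⁺(aq) + 2 K⁺(aq)
Q = [Sn²⁺]·[K⁺]^2 / ([Sn⁴⁺]); log Q = -2.080.
E = E° − (0.0592/n) log Q = +3.03 − (0.0592/2)(-2.080) = +3.092 V.

+3.092 V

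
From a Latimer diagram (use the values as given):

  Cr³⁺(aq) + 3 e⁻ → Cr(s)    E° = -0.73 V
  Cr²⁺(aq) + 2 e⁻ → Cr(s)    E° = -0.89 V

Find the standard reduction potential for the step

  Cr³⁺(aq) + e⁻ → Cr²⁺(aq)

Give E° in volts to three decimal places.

-0.410 V

Sequential free energies add, so n₃E°₃ = n₁E°₁ + n₂E°₂.
With n₃ = 3, and the known step contributing 2×(-0.89) V, the unknown satisfies 1·E° = 3×(-0.73) − 2×(-0.89) = -0.410.
E° = -0.410 / 1 = -0.410 V.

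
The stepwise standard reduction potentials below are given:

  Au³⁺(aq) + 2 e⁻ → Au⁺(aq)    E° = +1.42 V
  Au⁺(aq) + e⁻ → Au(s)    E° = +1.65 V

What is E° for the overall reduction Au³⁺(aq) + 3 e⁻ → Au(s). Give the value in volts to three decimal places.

+1.497 V

Standard free energies of sequential steps add: ΔG°₃ = ΔG°₁ + ΔG°₂, so n₃E°₃ = n₁E°₁ + n₂E°₂.
E°₃ = (2×+1.42 + 1×+1.65) / 3 = (+4.490) / 3 = +1.497 V.
E° values themselves are not directly additive — weighting by electron count is essential.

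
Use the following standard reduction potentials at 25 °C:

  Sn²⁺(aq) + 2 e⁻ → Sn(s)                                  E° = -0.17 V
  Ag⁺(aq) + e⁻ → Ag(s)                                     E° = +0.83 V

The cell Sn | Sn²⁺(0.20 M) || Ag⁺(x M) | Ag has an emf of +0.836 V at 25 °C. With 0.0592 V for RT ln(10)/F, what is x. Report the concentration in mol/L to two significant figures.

0.00076 M

Ag⁺/Ag is the cathode, Sn²⁺/Sn the anode: E°cell = +1.00 V, n = 2.
Overall reaction: 2 Ag⁺(aq) + Sn(s) → 2 Ag(s) + Sn²⁺(aq); Q = [Sn²⁺]^1/[Ag⁺]^2.
From E = E° − (0.0592/n) log Q: log Q = (E° − E)·n/0.0592 = (+1.00 − (+0.836))·2/0.0592 = 5.5405.
So 2·log[Ag⁺] = 1·log(0.2) − log Q = -0.6990 − (5.5405) = -6.2395; log[Ag⁺] = -6.2395 / 2 = -3.1197; [Ag⁺] = 10^(-3.1197) ≈ 0.00076 M.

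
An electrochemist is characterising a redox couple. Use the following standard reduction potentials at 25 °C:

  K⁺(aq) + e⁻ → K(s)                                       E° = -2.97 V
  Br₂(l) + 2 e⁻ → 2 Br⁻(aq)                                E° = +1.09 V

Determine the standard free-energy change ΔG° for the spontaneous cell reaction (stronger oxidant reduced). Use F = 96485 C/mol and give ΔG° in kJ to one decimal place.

-783.5 kJ

Br₂/Br⁻ (E° = +1.09 V) is the cathode; K⁺/K (E° = -2.97 V) is the anode, so E°cell = +4.06 V.
Balancing electrons gives n = 2 (lcm of 2 and 1).
ΔG° = −nFE° = −(2)(96485)(+4.06) = -783,458 J = -783.5 kJ.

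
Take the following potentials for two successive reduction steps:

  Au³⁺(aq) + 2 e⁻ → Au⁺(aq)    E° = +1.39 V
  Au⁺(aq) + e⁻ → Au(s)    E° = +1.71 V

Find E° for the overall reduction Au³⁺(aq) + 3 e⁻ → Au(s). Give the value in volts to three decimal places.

Since ΔG° = −nFE° is additive over sequential reductions, n₃E°₃ = n₁E°₁ + n₂E°₂.
E°₃ = (2×+1.39 + 1×+1.71) / 3 = (+4.490) / 3 = +1.497 V.
E° values themselves are not directly additive — weighting by electron count is essential.

+1.497 V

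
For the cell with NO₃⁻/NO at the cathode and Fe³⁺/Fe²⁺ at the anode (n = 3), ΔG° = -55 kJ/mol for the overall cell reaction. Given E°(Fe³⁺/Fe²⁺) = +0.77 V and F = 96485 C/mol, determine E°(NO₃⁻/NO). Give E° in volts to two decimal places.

E°cell = −ΔG°/(nF) = −(-55×10³)/((3)(96485)) = +0.190 V.
Since NO₃⁻/NO is the cathode and Fe³⁺/Fe²⁺ the anode, E°cell = E°(NO₃⁻/NO) − E°(Fe³⁺/Fe²⁺).
So E°(NO₃⁻/NO) = E°cell + E°(Fe³⁺/Fe²⁺) = +0.190 + (+0.77) = +0.96 V.

+0.96 V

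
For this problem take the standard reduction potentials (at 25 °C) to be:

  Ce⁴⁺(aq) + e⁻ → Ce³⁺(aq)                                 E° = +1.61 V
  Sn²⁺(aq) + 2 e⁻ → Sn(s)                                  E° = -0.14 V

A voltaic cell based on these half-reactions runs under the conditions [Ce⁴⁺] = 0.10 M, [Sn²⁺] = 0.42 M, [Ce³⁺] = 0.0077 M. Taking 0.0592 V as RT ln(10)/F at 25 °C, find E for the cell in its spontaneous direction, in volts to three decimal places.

Ce⁴⁺/Ce³⁺ is the cathode (higher E°), Sn²⁺/Sn the anode: E°cell = +1.61 − (-0.14) = +1.75 V, n = 2.
Overall: 2 Ce⁴⁺(aq) + Sn(s) → 2 Ce³⁺(aq) + Sn²⁺(aq)
Q = [Ce³⁺]^2·[Sn²⁺] / ([Ce⁴⁺]^2); log Q = -2.604.
E = E° − (0.0592/n) log Q = +1.75 − (0.0592/2)(-2.604) = +1.827 V.

+1.827 V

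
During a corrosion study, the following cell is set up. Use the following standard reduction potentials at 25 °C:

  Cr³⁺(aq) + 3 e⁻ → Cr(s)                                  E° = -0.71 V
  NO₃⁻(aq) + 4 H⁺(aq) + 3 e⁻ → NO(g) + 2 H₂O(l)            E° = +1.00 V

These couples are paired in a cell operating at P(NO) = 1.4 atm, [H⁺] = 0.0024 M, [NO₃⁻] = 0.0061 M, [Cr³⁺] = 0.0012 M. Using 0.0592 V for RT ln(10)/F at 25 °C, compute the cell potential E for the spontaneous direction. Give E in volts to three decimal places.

+1.514 V

NO₃⁻/NO is the cathode (higher E°), Cr³⁺/Cr the anode: E°cell = +1.00 − (-0.71) = +1.71 V, n = 3.
Overall: NO₃⁻(aq) + 4 H⁺(aq) + Cr(s) → NO(g) + 2 H₂O(l) + Cr³⁺(aq)
Q = P(NO)·[Cr³⁺] / ([NO₃⁻]·[H⁺]^4); log Q = 9.919.
E = E° − (0.0592/n) log Q = +1.71 − (0.0592/3)(9.919) = +1.514 V.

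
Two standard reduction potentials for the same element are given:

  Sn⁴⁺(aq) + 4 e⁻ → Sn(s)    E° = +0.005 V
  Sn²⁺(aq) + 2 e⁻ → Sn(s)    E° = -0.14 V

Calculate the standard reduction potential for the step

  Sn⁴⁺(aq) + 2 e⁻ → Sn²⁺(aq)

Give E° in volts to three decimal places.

+0.150 V

Sequential free energies add, so n₃E°₃ = n₁E°₁ + n₂E°₂.
With n₃ = 4, and the known step contributing 2×(-0.14) V, the unknown satisfies 2·E° = 4×(+0.005) − 2×(-0.14) = +0.300.
E° = +0.300 / 2 = +0.150 V.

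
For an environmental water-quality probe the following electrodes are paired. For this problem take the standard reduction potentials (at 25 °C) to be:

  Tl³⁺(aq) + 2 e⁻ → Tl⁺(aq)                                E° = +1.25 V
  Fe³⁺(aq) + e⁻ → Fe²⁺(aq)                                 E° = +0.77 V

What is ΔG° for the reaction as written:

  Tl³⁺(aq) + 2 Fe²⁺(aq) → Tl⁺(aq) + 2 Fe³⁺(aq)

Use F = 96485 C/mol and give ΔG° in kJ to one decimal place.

As written, Tl³⁺/Tl⁺ is reduced (cathode) and Fe³⁺/Fe²⁺ is oxidised (anode), so E°cell = (+1.25) − (+0.77) = +0.48 V.
Balancing electrons gives n = 2.
ΔG° = −nFE° = −(2)(96485)(+0.48) = -92,626 J = -92.6 kJ.

-92.6 kJ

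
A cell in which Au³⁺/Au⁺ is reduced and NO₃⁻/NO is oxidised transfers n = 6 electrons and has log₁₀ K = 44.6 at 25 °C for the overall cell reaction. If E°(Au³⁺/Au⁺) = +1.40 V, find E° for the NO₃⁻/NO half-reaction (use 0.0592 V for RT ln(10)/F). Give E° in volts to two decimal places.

+0.96 V

E°cell = (0.0592/n)·log K = (0.0592/6)(44.6) = +0.440 V.
Since Au³⁺/Au⁺ is the cathode and NO₃⁻/NO the anode, E°cell = E°(Au³⁺/Au⁺) − E°(NO₃⁻/NO).
So E°(NO₃⁻/NO) = E°(Au³⁺/Au⁺) − E°cell = (+1.40) − (+0.440) = +0.96 V.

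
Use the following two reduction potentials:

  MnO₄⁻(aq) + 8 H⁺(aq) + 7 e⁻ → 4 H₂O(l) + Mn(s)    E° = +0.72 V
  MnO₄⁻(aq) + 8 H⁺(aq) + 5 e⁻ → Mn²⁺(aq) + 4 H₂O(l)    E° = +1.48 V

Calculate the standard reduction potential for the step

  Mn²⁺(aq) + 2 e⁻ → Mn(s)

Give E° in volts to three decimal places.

-1.180 V

Sequential free energies add, so n₃E°₃ = n₁E°₁ + n₂E°₂.
With n₃ = 7, and the known step contributing 5×(+1.48) V, the unknown satisfies 2·E° = 7×(+0.72) − 5×(+1.48) = -2.360.
E° = -2.360 / 2 = -1.180 V.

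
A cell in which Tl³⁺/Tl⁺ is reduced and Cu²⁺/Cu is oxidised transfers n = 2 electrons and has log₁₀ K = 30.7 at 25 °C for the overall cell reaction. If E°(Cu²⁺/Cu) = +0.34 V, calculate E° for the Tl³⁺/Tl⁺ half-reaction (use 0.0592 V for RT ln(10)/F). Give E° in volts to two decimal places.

+1.25 V

E°cell = (0.0592/n)·log K = (0.0592/2)(30.7) = +0.909 V.
Since Tl³⁺/Tl⁺ is the cathode and Cu²⁺/Cu the anode, E°cell = E°(Tl³⁺/Tl⁺) − E°(Cu²⁺/Cu).
So E°(Tl³⁺/Tl⁺) = E°cell + E°(Cu²⁺/Cu) = +0.909 + (+0.34) = +1.25 V.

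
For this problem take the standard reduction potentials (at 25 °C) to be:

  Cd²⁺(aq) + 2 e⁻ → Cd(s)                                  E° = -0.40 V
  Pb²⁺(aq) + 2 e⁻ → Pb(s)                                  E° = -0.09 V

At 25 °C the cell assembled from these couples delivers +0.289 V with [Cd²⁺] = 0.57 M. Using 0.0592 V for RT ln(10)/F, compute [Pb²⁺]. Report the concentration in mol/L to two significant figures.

Pb²⁺/Pb is the cathode, Cd²⁺/Cd the anode: E°cell = +0.31 V, n = 2.
Overall reaction: Pb²⁺(aq) + Cd(s) → Pb(s) + Cd²⁺(aq); Q = [Cd²⁺]^1/[Pb²⁺]^1.
From E = E° − (0.0592/n) log Q: log Q = (E° − E)·n/0.0592 = (+0.31 − (+0.289))·2/0.0592 = 0.7095.
So 1·log[Pb²⁺] = 1·log(0.57) − log Q = -0.2441 − (0.7095) = -0.9536; [Pb²⁺] = 10^(-0.9536) ≈ 0.11 M.

0.11 M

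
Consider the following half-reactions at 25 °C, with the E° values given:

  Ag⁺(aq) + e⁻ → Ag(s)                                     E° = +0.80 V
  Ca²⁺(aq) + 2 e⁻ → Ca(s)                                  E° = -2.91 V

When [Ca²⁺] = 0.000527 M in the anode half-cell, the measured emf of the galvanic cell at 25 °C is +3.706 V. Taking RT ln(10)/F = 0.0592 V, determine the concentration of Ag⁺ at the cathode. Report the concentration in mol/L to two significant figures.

Ag⁺/Ag is the cathode, Ca²⁺/Ca the anode: E°cell = +3.71 V, n = 2.
Overall reaction: 2 Ag⁺(aq) + Ca(s) → 2 Ag(s) + Ca²⁺(aq); Q = [Ca²⁺]^1/[Ag⁺]^2.
From E = E° − (0.0592/n) log Q: log Q = (E° − E)·n/0.0592 = (+3.71 − (+3.706))·2/0.0592 = 0.1351.
So 2·log[Ag⁺] = 1·log(0.000527) − log Q = -3.2782 − (0.1351) = -3.4133; log[Ag⁺] = -3.4133 / 2 = -1.7067; [Ag⁺] = 10^(-1.7067) ≈ 0.020 M.

0.020 M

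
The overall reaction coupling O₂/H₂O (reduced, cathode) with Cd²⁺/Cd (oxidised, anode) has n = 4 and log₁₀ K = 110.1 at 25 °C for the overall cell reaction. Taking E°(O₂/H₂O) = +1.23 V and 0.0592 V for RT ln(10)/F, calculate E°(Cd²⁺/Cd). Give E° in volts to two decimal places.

E°cell = (0.0592/n)·log K = (0.0592/4)(110.1) = +1.629 V.
Since O₂/H₂O is the cathode and Cd²⁺/Cd the anode, E°cell = E°(O₂/H₂O) − E°(Cd²⁺/Cd).
So E°(Cd²⁺/Cd) = E°(O₂/H₂O) − E°cell = (+1.23) − (+1.629) = -0.40 V.

-0.40 V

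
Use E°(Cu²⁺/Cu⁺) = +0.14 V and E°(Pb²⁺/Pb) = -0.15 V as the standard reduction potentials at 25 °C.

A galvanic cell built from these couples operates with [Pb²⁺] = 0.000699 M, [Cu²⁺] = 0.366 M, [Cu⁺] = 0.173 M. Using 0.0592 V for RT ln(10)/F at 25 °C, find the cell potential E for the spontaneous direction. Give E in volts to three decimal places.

Cu²⁺/Cu⁺ is the cathode (higher E°), Pb²⁺/Pb the anode: E°cell = +0.14 − (-0.15) = +0.29 V, n = 2.
Overall: 2 Cu²⁺(aq) + Pb(s) → 2 Cu⁺(aq) + Pb²⁺(aq)
Q = [Cu⁺]^2·[Pb²⁺] / ([Cu²⁺]^2); log Q = -3.806.
E = E° − (0.0592/n) log Q = +0.29 − (0.0592/2)(-3.806) = +0.403 V.

+0.403 V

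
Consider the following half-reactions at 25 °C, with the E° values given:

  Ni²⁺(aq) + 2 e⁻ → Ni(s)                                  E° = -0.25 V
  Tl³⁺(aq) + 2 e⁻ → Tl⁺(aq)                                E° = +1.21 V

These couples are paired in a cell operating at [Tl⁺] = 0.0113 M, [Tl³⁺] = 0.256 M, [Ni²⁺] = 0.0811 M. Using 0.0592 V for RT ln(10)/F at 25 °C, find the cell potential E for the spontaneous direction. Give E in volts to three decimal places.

+1.532 V

Tl³⁺/Tl⁺ is the cathode (higher E°), Ni²⁺/Ni the anode: E°cell = +1.21 − (-0.25) = +1.46 V, n = 2.
Overall: Tl³⁺(aq) + Ni(s) → Tl⁺(aq) + Ni²⁺(aq)
Q = [Tl⁺]·[Ni²⁺] / ([Tl³⁺]); log Q = -2.446.
E = E° − (0.0592/n) log Q = +1.46 − (0.0592/2)(-2.446) = +1.532 V.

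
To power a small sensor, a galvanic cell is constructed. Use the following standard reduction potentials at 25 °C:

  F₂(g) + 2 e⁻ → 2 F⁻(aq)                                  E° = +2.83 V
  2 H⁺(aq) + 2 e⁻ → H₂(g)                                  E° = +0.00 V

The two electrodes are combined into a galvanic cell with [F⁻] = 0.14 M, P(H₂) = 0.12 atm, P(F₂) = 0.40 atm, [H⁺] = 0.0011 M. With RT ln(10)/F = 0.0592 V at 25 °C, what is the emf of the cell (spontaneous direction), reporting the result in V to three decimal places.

+3.017 V

F₂/F⁻ is the cathode (higher E°), H⁺/H₂ the anode: E°cell = +2.83 − (+0.00) = +2.83 V, n = 2.
Overall: F₂(g) + H₂(g) → 2 F⁻(aq) + 2 H⁺(aq)
Q = [F⁻]^2·[H⁺]^2 / (P(F₂)·P(H₂)); log Q = -6.306.
E = E° − (0.0592/n) log Q = +2.83 − (0.0592/2)(-6.306) = +3.017 V.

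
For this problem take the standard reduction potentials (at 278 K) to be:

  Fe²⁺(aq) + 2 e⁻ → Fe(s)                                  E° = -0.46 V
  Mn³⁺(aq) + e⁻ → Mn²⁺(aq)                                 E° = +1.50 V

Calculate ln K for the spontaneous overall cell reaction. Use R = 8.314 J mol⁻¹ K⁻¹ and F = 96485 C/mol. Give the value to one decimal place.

163.6

Cathode: Mn³⁺/Mn²⁺; anode: Fe²⁺/Fe. E°cell = (+1.50) − (-0.46) = +1.96 V, with n = 2.
ΔG° = −nFE° = −RT ln K, so ln K = nFE°/(RT) = (2)(96485)(+1.96) / ((8.314)(278)) = 163.641.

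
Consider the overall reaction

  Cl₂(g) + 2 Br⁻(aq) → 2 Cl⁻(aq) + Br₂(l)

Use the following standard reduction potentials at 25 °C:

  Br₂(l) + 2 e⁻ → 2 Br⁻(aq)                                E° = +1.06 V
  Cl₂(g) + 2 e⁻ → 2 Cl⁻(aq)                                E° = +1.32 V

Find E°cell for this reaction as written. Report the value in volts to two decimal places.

+0.26 V

The Cl₂/Cl⁻ couple has the higher reduction potential, so it is the cathode; Br₂/Br⁻ is oxidised at the anode.
E°cell = E°(cathode) − E°(anode) = (+1.32) − (+1.06) = +0.26 V.
Since E°cell > 0, the reaction is spontaneous under standard conditions.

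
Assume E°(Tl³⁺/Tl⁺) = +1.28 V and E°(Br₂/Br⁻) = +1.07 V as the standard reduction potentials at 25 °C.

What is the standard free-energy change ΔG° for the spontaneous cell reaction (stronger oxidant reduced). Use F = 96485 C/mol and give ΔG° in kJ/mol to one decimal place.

Tl³⁺/Tl⁺ (E° = +1.28 V) is the cathode; Br₂/Br⁻ (E° = +1.07 V) is the anode, so E°cell = +0.21 V.
Balancing electrons gives n = 2 (lcm of 2 and 2).
ΔG° = −nFE° = −(2)(96485)(+0.21) = -40,524 J = -40.5 kJ/mol.

-40.5 kJ/mol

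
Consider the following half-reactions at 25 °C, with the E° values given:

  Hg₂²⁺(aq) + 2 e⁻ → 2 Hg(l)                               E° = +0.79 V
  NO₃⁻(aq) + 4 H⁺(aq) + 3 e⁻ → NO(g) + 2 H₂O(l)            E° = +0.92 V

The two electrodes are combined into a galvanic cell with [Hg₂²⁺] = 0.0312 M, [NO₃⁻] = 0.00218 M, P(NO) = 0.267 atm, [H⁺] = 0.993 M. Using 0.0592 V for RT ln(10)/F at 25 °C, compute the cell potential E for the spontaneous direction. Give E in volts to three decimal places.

+0.133 V

NO₃⁻/NO is the cathode (higher E°), Hg₂²⁺/Hg the anode: E°cell = +0.92 − (+0.79) = +0.13 V, n = 6.
Overall: 2 NO₃⁻(aq) + 8 H⁺(aq) + 6 Hg(l) → 2 NO(g) + 4 H₂O(l) + 3 Hg₂²⁺(aq)
Q = P(NO)^2·[Hg₂²⁺]^3 / ([NO₃⁻]^2·[H⁺]^8); log Q = -0.317.
E = E° − (0.0592/n) log Q = +0.13 − (0.0592/6)(-0.317) = +0.133 V.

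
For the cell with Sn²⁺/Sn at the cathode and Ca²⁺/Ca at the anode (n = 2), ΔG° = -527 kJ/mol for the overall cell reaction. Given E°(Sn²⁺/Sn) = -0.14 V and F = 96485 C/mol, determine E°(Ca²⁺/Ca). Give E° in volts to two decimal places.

-2.87 V

E°cell = −ΔG°/(nF) = −(-527×10³)/((2)(96485)) = +2.731 V.
Since Sn²⁺/Sn is the cathode and Ca²⁺/Ca the anode, E°cell = E°(Sn²⁺/Sn) − E°(Ca²⁺/Ca).
So E°(Ca²⁺/Ca) = E°(Sn²⁺/Sn) − E°cell = (-0.14) − (+2.731) = -2.87 V.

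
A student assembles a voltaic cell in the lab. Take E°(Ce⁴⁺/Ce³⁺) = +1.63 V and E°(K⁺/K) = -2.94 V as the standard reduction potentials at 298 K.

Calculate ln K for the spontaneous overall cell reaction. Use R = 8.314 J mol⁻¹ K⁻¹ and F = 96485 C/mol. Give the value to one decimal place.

Cathode: Ce⁴⁺/Ce³⁺; anode: K⁺/K. E°cell = (+1.63) − (-2.94) = +4.57 V, with n = 1.
ΔG° = −nFE° = −RT ln K, so ln K = nFE°/(RT) = (1)(96485)(+4.57) / ((8.314)(298)) = 177.971.

178.0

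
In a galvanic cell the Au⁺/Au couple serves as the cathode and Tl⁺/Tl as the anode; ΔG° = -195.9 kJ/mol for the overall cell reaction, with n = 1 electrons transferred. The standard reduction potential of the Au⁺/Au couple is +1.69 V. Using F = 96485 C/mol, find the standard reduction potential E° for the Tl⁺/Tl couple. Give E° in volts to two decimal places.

E°cell = −ΔG°/(nF) = −(-195.9×10³)/((1)(96485)) = +2.030 V.
Since Au⁺/Au is the cathode and Tl⁺/Tl the anode, E°cell = E°(Au⁺/Au) − E°(Tl⁺/Tl).
So E°(Tl⁺/Tl) = E°(Au⁺/Au) − E°cell = (+1.69) − (+2.030) = -0.34 V.

-0.34 V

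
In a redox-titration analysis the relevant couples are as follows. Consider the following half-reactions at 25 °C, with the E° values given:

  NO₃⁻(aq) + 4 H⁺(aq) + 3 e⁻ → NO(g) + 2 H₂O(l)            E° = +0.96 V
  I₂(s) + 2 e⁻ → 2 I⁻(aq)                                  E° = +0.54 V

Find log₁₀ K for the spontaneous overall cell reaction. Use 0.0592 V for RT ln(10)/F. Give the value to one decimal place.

Cathode: NO₃⁻/NO; anode: I₂/I⁻. E°cell = +0.42 V, n = 6.
log K = nE°cell / 0.0592 = (6)(+0.42) / 0.0592 = 42.6.

42.6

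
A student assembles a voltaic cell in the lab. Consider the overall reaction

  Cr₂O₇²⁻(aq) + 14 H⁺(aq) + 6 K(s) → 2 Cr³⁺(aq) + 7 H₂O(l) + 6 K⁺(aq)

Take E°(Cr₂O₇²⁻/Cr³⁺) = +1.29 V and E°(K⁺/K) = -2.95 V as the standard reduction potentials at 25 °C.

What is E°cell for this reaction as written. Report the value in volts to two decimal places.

+4.24 V

The Cr₂O₇²⁻/Cr³⁺ couple has the higher reduction potential, so it is the cathode; K⁺/K is oxidised at the anode.
E°cell = E°(cathode) − E°(anode) = (+1.29) − (-2.95) = +4.24 V.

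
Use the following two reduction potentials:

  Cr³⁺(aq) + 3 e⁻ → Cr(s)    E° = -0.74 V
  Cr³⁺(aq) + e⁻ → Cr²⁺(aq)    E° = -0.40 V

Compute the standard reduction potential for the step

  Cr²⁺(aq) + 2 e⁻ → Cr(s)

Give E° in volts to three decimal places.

Sequential free energies add, so n₃E°₃ = n₁E°₁ + n₂E°₂.
With n₃ = 3, and the known step contributing 1×(-0.40) V, the unknown satisfies 2·E° = 3×(-0.74) − 1×(-0.40) = -1.820.
E° = -1.820 / 2 = -0.910 V.

-0.910 V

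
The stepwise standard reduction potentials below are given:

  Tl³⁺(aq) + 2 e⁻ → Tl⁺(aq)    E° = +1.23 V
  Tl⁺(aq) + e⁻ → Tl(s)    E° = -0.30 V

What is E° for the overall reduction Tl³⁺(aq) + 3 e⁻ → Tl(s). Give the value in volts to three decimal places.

+0.720 V

Since ΔG° = −nFE° is additive over sequential reductions, n₃E°₃ = n₁E°₁ + n₂E°₂.
E°₃ = (2×+1.23 + 1×-0.30) / 3 = (+2.160) / 3 = +0.720 V.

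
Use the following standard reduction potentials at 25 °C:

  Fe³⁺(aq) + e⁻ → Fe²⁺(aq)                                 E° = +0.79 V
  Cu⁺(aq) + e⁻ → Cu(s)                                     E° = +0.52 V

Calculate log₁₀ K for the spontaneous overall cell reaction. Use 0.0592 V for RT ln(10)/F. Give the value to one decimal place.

Cathode: Fe³⁺/Fe²⁺; anode: Cu⁺/Cu. E°cell = +0.27 V, n = 1.
log K = nE°cell / 0.0592 = (1)(+0.27) / 0.0592 = 4.6.

4.6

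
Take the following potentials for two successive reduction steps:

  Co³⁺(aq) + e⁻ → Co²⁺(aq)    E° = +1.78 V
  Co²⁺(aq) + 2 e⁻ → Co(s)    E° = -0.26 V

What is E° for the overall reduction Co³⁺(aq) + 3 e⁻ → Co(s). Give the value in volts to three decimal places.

+0.420 V

Standard free energies of sequential steps add: ΔG°₃ = ΔG°₁ + ΔG°₂, so n₃E°₃ = n₁E°₁ + n₂E°₂.
E°₃ = (1×+1.78 + 2×-0.26) / 3 = (+1.260) / 3 = +0.420 V.
Simply averaging or adding the two E° values would be wrong; the electron-weighted sum is required.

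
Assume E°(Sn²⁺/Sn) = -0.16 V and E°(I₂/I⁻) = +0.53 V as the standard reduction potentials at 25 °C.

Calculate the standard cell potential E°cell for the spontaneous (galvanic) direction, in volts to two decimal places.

The I₂/I⁻ couple has the higher reduction potential, so it is the cathode; Sn²⁺/Sn is oxidised at the anode.
E°cell = E°(cathode) − E°(anode) = (+0.53) − (-0.16) = +0.69 V.
Since E°cell > 0, the reaction is spontaneous under standard conditions.

+0.69 V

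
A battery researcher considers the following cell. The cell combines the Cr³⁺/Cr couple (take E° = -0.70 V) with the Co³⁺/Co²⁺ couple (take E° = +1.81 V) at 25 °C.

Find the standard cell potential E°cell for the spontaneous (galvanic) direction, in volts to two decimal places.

The Co³⁺/Co²⁺ couple has the higher reduction potential, so it is the cathode; Cr³⁺/Cr is oxidised at the anode.
E°cell = E°(cathode) − E°(anode) = (+1.81) − (-0.70) = +2.51 V.

+2.51 V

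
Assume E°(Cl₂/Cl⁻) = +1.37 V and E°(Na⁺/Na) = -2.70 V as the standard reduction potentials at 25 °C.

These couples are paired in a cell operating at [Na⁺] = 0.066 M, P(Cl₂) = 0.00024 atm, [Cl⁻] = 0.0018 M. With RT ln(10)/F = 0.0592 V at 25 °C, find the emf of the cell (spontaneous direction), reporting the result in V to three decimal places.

+4.195 V

Cl₂/Cl⁻ is the cathode (higher E°), Na⁺/Na the anode: E°cell = +1.37 − (-2.70) = +4.07 V, n = 2.
Overall: Cl₂(g) + 2 Na(s) → 2 Cl⁻(aq) + 2 Na⁺(aq)
Q = [Cl⁻]^2·[Na⁺]^2 / (P(Cl₂)); log Q = -4.231.
E = E° − (0.0592/n) log Q = +4.07 − (0.0592/2)(-4.231) = +4.195 V.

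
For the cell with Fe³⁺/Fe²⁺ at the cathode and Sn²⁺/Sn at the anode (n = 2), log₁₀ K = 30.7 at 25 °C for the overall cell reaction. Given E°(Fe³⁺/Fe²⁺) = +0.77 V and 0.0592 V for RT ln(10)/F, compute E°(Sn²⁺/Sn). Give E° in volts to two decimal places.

-0.14 V

E°cell = (0.0592/n)·log K = (0.0592/2)(30.7) = +0.909 V.
Since Fe³⁺/Fe²⁺ is the cathode and Sn²⁺/Sn the anode, E°cell = E°(Fe³⁺/Fe²⁺) − E°(Sn²⁺/Sn).
So E°(Sn²⁺/Sn) = E°(Fe³⁺/Fe²⁺) − E°cell = (+0.77) − (+0.909) = -0.14 V.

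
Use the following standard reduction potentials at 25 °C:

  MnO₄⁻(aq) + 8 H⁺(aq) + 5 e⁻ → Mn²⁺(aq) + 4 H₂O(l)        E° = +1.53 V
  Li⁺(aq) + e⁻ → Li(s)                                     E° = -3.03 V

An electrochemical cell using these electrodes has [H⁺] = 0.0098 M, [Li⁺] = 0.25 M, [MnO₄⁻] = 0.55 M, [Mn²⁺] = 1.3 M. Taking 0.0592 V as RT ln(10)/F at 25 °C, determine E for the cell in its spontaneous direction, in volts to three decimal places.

MnO₄⁻/Mn²⁺ is the cathode (higher E°), Li⁺/Li the anode: E°cell = +1.53 − (-3.03) = +4.56 V, n = 5.
Overall: MnO₄⁻(aq) + 8 H⁺(aq) + 5 Li(s) → Mn²⁺(aq) + 4 H₂O(l) + 5 Li⁺(aq)
Q = [Mn²⁺]·[Li⁺]^5 / ([MnO₄⁻]·[H⁺]^8); log Q = 13.433.
E = E° − (0.0592/n) log Q = +4.56 − (0.0592/5)(13.433) = +4.401 V.

+4.401 V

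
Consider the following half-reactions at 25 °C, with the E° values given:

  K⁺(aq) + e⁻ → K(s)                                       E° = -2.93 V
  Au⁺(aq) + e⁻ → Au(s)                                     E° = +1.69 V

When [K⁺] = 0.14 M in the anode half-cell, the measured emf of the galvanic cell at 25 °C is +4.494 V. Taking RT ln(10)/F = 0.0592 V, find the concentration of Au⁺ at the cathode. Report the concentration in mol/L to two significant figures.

0.0010 M

Au⁺/Au is the cathode, K⁺/K the anode: E°cell = +4.62 V, n = 1.
Overall reaction: Au⁺(aq) + K(s) → Au(s) + K⁺(aq); Q = [K⁺]^1/[Au⁺]^1.
From E = E° − (0.0592/n) log Q: log Q = (E° − E)·n/0.0592 = (+4.62 − (+4.494))·1/0.0592 = 2.1284.
So 1·log[Au⁺] = 1·log(0.14) − log Q = -0.8539 − (2.1284) = -2.9823; [Au⁺] = 10^(-2.9823) ≈ 0.0010 M.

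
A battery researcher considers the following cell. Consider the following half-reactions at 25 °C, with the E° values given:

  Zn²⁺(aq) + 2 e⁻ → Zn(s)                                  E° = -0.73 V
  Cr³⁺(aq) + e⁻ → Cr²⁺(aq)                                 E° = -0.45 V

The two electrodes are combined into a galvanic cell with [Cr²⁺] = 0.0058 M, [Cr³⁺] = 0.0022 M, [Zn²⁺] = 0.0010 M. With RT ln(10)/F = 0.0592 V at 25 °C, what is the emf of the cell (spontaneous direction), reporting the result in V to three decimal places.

Cr³⁺/Cr²⁺ is the cathode (higher E°), Zn²⁺/Zn the anode: E°cell = -0.45 − (-0.73) = +0.28 V, n = 2.
Overall: 2 Cr³⁺(aq) + Zn(s) → 2 Cr²⁺(aq) + Zn²⁺(aq)
Q = [Cr²⁺]^2·[Zn²⁺] / ([Cr³⁺]^2); log Q = -2.158.
E = E° − (0.0592/n) log Q = +0.28 − (0.0592/2)(-2.158) = +0.344 V.

+0.344 V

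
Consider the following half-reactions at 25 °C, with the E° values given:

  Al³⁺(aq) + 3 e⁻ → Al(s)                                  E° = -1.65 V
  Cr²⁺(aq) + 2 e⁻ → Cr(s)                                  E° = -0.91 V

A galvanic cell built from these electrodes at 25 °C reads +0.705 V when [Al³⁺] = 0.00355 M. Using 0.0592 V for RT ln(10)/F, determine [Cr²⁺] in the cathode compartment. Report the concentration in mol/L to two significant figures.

0.0015 M

Cr²⁺/Cr is the cathode, Al³⁺/Al the anode: E°cell = +0.74 V, n = 6.
Overall reaction: 3 Cr²⁺(aq) + 2 Al(s) → 3 Cr(s) + 2 Al³⁺(aq); Q = [Al³⁺]^2/[Cr²⁺]^3.
From E = E° − (0.0592/n) log Q: log Q = (E° − E)·n/0.0592 = (+0.74 − (+0.705))·6/0.0592 = 3.5473.
So 3·log[Cr²⁺] = 2·log(0.00355) − log Q = -4.8995 − (3.5473) = -8.4468; log[Cr²⁺] = -8.4468 / 3 = -2.8156; [Cr²⁺] = 10^(-2.8156) ≈ 0.0015 M.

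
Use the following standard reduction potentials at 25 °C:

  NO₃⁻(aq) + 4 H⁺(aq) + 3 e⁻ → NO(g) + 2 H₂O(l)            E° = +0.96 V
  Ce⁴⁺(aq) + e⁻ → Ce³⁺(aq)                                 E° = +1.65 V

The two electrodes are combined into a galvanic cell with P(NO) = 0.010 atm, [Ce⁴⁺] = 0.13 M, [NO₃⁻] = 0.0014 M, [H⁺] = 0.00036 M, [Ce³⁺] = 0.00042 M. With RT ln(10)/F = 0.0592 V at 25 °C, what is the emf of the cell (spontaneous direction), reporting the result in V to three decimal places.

+1.126 V

Ce⁴⁺/Ce³⁺ is the cathode (higher E°), NO₃⁻/NO the anode: E°cell = +1.65 − (+0.96) = +0.69 V, n = 3.
Overall: 3 Ce⁴⁺(aq) + NO(g) + 2 H₂O(l) → 3 Ce³⁺(aq) + NO₃⁻(aq) + 4 H⁺(aq)
Q = [Ce³⁺]^3·[NO₃⁻]·[H⁺]^4 / ([Ce⁴⁺]^3·P(NO)); log Q = -22.101.
E = E° − (0.0592/n) log Q = +0.69 − (0.0592/3)(-22.101) = +1.126 V.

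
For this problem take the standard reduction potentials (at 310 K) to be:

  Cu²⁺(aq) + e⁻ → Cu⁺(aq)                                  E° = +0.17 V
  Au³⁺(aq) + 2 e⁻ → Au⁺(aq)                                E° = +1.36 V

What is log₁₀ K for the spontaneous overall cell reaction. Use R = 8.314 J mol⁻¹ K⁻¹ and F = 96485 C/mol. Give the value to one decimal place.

38.7

Cathode: Au³⁺/Au⁺; anode: Cu²⁺/Cu⁺. E°cell = (+1.36) − (+0.17) = +1.19 V, with n = 2.
ΔG° = −nFE° = −RT ln K, so ln K = nFE°/(RT) = (2)(96485)(+1.19) / ((8.314)(310)) = 89.097.
log₁₀ K = 89.097 / ln 10 = 38.7.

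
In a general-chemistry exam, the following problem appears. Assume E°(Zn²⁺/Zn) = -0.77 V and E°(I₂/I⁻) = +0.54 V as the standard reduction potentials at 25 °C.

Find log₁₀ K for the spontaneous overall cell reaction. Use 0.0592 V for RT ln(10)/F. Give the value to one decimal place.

Cathode: I₂/I⁻; anode: Zn²⁺/Zn. E°cell = +1.31 V, n = 2.
log K = nE°cell / 0.0592 = (2)(+1.31) / 0.0592 = 44.3.

44.3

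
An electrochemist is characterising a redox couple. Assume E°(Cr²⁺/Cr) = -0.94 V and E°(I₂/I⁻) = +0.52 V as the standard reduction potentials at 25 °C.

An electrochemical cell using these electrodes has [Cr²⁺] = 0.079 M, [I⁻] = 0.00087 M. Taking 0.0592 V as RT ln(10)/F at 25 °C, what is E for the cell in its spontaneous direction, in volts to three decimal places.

I₂/I⁻ is the cathode (higher E°), Cr²⁺/Cr the anode: E°cell = +0.52 − (-0.94) = +1.46 V, n = 2.
Overall: I₂(s) + Cr(s) → 2 I⁻(aq) + Cr²⁺(aq)
Q = [I⁻]^2·[Cr²⁺]; log Q = -7.223.
E = E° − (0.0592/n) log Q = +1.46 − (0.0592/2)(-7.223) = +1.674 V.

+1.674 V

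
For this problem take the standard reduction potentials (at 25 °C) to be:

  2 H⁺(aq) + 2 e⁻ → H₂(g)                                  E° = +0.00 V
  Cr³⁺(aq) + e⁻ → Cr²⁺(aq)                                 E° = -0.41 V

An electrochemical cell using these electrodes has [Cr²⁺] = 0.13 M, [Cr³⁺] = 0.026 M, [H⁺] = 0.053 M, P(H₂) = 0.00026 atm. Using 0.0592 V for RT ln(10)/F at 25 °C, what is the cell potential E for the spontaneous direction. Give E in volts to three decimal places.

+0.482 V

H⁺/H₂ is the cathode (higher E°), Cr³⁺/Cr²⁺ the anode: E°cell = +0.00 − (-0.41) = +0.41 V, n = 2.
Overall: 2 H⁺(aq) + 2 Cr²⁺(aq) → H₂(g) + 2 Cr³⁺(aq)
Q = P(H₂)·[Cr³⁺]^2 / ([H⁺]^2·[Cr²⁺]^2); log Q = -2.432.
E = E° − (0.0592/n) log Q = +0.41 − (0.0592/2)(-2.432) = +0.482 V.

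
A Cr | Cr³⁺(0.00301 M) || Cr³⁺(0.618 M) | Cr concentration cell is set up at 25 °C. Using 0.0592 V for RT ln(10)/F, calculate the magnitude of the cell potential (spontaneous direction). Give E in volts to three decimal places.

+0.046 V

For a concentration cell E°cell = 0. The 0.618 M side is the cathode (reduction is favoured where [Cr³⁺] is higher).
With n = 3, E = −(0.0592/3) log([Cr³⁺]ₐₙ/[Cr³⁺]꜀ₐₜ) = −(0.0592/3) log(0.00301/0.618) = −(0.0592/3)(-2.312) = +0.046 V.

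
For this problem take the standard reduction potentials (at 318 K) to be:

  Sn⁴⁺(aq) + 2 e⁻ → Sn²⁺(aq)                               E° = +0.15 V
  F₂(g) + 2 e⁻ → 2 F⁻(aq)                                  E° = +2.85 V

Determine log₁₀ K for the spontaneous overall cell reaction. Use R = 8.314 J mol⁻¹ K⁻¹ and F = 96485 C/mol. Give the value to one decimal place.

85.6

Cathode: F₂/F⁻; anode: Sn⁴⁺/Sn²⁺. E°cell = (+2.85) − (+0.15) = +2.70 V, with n = 2.
ΔG° = −nFE° = −RT ln K, so ln K = nFE°/(RT) = (2)(96485)(+2.70) / ((8.314)(318)) = 197.068.
log₁₀ K = 197.068 / ln 10 = 85.6.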